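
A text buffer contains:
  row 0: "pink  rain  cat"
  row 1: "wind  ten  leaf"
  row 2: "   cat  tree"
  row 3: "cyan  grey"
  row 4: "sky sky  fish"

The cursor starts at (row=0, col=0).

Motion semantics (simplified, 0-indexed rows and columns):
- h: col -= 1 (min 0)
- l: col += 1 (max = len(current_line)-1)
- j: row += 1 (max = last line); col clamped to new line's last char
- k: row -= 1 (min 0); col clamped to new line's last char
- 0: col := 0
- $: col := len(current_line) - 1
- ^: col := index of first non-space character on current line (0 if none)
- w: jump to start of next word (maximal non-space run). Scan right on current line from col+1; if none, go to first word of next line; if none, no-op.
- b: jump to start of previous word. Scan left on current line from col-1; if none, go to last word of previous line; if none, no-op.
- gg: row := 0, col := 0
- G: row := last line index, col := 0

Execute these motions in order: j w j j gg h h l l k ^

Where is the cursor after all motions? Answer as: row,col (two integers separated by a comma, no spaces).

After 1 (j): row=1 col=0 char='w'
After 2 (w): row=1 col=6 char='t'
After 3 (j): row=2 col=6 char='_'
After 4 (j): row=3 col=6 char='g'
After 5 (gg): row=0 col=0 char='p'
After 6 (h): row=0 col=0 char='p'
After 7 (h): row=0 col=0 char='p'
After 8 (l): row=0 col=1 char='i'
After 9 (l): row=0 col=2 char='n'
After 10 (k): row=0 col=2 char='n'
After 11 (^): row=0 col=0 char='p'

Answer: 0,0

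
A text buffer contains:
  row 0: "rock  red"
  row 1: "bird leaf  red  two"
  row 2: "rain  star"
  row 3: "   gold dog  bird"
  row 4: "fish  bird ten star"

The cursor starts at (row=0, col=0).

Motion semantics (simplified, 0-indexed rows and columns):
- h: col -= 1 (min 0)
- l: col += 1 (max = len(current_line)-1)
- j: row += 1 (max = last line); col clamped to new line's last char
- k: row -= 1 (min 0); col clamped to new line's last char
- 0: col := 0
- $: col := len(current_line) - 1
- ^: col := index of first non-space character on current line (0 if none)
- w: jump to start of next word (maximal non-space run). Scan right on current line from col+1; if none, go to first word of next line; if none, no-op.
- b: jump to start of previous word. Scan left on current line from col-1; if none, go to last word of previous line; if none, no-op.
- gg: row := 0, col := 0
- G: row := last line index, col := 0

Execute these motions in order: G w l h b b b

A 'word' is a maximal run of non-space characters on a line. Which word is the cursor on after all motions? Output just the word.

Answer: dog

Derivation:
After 1 (G): row=4 col=0 char='f'
After 2 (w): row=4 col=6 char='b'
After 3 (l): row=4 col=7 char='i'
After 4 (h): row=4 col=6 char='b'
After 5 (b): row=4 col=0 char='f'
After 6 (b): row=3 col=13 char='b'
After 7 (b): row=3 col=8 char='d'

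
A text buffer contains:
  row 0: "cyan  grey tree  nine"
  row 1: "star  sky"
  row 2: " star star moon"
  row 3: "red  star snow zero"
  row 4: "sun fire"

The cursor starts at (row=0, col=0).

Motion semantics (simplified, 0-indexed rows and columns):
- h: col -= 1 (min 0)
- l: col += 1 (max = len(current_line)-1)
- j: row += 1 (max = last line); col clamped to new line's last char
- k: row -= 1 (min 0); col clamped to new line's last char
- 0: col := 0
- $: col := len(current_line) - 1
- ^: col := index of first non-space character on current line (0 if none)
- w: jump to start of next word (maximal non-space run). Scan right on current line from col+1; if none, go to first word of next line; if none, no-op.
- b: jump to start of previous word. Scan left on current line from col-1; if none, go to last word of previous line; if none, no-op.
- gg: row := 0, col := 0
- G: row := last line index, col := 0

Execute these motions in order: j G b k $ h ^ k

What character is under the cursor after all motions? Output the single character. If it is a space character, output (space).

After 1 (j): row=1 col=0 char='s'
After 2 (G): row=4 col=0 char='s'
After 3 (b): row=3 col=15 char='z'
After 4 (k): row=2 col=14 char='n'
After 5 ($): row=2 col=14 char='n'
After 6 (h): row=2 col=13 char='o'
After 7 (^): row=2 col=1 char='s'
After 8 (k): row=1 col=1 char='t'

Answer: t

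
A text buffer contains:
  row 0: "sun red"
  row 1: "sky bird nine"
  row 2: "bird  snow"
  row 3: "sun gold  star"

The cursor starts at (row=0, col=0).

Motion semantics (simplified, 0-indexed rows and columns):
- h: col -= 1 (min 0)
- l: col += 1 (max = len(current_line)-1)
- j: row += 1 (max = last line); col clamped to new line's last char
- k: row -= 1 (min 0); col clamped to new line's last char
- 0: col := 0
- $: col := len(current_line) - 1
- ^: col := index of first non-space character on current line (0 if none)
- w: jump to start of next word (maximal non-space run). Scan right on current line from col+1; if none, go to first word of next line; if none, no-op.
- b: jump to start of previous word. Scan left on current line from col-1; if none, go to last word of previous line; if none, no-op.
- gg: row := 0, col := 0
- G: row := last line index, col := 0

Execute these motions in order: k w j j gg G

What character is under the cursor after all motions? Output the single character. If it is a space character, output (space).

Answer: s

Derivation:
After 1 (k): row=0 col=0 char='s'
After 2 (w): row=0 col=4 char='r'
After 3 (j): row=1 col=4 char='b'
After 4 (j): row=2 col=4 char='_'
After 5 (gg): row=0 col=0 char='s'
After 6 (G): row=3 col=0 char='s'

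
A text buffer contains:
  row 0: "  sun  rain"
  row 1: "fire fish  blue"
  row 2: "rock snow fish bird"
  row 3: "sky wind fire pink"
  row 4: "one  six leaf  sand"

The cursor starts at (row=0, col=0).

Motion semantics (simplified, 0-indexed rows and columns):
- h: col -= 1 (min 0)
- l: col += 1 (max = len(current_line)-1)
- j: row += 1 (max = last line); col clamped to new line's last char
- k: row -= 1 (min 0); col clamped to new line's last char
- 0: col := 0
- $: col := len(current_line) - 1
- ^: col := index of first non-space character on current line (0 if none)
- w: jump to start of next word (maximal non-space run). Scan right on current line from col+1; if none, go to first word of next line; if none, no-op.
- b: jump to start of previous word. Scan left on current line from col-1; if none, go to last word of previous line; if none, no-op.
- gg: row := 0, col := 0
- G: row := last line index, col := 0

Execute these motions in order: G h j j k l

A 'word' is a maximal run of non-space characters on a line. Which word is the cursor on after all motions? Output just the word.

After 1 (G): row=4 col=0 char='o'
After 2 (h): row=4 col=0 char='o'
After 3 (j): row=4 col=0 char='o'
After 4 (j): row=4 col=0 char='o'
After 5 (k): row=3 col=0 char='s'
After 6 (l): row=3 col=1 char='k'

Answer: sky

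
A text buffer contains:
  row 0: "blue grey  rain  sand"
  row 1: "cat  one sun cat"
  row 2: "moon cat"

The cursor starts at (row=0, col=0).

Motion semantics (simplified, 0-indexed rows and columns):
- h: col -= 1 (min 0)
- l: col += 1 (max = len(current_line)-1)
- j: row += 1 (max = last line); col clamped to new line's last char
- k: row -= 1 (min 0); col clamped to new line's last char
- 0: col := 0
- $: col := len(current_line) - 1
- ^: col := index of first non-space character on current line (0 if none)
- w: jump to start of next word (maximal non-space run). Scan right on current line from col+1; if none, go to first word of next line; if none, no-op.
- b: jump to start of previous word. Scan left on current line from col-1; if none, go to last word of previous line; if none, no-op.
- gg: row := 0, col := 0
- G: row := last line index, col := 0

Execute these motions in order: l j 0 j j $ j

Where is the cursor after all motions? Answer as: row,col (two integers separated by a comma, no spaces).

After 1 (l): row=0 col=1 char='l'
After 2 (j): row=1 col=1 char='a'
After 3 (0): row=1 col=0 char='c'
After 4 (j): row=2 col=0 char='m'
After 5 (j): row=2 col=0 char='m'
After 6 ($): row=2 col=7 char='t'
After 7 (j): row=2 col=7 char='t'

Answer: 2,7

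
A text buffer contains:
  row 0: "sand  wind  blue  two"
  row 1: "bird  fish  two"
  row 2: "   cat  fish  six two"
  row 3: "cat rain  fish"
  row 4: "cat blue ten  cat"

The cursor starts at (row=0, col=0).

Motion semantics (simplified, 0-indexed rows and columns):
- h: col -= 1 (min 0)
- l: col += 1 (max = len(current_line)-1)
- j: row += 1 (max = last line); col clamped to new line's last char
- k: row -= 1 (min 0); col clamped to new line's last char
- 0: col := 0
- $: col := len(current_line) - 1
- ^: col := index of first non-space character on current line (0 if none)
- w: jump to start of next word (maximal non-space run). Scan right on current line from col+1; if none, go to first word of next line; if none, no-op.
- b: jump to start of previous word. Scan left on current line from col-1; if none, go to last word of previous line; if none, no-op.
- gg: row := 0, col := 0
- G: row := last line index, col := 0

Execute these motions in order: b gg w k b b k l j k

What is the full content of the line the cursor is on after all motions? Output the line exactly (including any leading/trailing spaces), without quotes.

Answer: sand  wind  blue  two

Derivation:
After 1 (b): row=0 col=0 char='s'
After 2 (gg): row=0 col=0 char='s'
After 3 (w): row=0 col=6 char='w'
After 4 (k): row=0 col=6 char='w'
After 5 (b): row=0 col=0 char='s'
After 6 (b): row=0 col=0 char='s'
After 7 (k): row=0 col=0 char='s'
After 8 (l): row=0 col=1 char='a'
After 9 (j): row=1 col=1 char='i'
After 10 (k): row=0 col=1 char='a'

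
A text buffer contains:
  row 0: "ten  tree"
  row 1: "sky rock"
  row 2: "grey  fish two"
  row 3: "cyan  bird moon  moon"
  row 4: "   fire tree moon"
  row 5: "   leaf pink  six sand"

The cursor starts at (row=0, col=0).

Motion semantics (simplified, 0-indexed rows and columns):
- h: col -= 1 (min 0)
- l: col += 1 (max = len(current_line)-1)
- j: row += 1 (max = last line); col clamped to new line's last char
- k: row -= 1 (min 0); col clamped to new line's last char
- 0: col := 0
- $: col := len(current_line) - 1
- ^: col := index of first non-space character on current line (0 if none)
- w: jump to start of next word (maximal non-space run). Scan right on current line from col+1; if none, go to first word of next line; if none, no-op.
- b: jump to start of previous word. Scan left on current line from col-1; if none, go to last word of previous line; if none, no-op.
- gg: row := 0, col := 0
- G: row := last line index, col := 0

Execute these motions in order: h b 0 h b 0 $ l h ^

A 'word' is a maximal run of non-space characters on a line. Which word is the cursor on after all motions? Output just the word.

After 1 (h): row=0 col=0 char='t'
After 2 (b): row=0 col=0 char='t'
After 3 (0): row=0 col=0 char='t'
After 4 (h): row=0 col=0 char='t'
After 5 (b): row=0 col=0 char='t'
After 6 (0): row=0 col=0 char='t'
After 7 ($): row=0 col=8 char='e'
After 8 (l): row=0 col=8 char='e'
After 9 (h): row=0 col=7 char='e'
After 10 (^): row=0 col=0 char='t'

Answer: ten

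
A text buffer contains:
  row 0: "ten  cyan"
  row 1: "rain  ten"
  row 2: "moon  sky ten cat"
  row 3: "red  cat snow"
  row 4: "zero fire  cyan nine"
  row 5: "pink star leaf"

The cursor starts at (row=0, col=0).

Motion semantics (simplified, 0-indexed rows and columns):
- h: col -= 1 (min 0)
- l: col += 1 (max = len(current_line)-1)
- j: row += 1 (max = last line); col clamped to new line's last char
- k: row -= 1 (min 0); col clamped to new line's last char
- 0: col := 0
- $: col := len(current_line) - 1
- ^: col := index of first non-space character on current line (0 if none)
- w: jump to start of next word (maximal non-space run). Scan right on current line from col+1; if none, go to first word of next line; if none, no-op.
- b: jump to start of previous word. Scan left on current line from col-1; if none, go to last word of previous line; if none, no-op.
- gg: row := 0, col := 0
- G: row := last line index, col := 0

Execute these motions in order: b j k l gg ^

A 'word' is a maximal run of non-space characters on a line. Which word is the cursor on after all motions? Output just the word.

Answer: ten

Derivation:
After 1 (b): row=0 col=0 char='t'
After 2 (j): row=1 col=0 char='r'
After 3 (k): row=0 col=0 char='t'
After 4 (l): row=0 col=1 char='e'
After 5 (gg): row=0 col=0 char='t'
After 6 (^): row=0 col=0 char='t'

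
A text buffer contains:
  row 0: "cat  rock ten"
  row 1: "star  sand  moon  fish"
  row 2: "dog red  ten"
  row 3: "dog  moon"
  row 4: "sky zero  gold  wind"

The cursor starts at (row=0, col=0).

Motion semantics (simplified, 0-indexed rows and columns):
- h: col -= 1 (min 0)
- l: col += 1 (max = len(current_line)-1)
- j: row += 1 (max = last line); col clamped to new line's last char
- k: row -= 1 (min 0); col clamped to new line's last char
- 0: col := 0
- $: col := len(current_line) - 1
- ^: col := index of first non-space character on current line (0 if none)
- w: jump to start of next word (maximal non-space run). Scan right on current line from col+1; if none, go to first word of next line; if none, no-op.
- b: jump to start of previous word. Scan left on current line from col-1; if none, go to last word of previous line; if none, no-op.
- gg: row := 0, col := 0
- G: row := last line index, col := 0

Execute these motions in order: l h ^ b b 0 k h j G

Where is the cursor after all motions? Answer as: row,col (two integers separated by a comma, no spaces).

After 1 (l): row=0 col=1 char='a'
After 2 (h): row=0 col=0 char='c'
After 3 (^): row=0 col=0 char='c'
After 4 (b): row=0 col=0 char='c'
After 5 (b): row=0 col=0 char='c'
After 6 (0): row=0 col=0 char='c'
After 7 (k): row=0 col=0 char='c'
After 8 (h): row=0 col=0 char='c'
After 9 (j): row=1 col=0 char='s'
After 10 (G): row=4 col=0 char='s'

Answer: 4,0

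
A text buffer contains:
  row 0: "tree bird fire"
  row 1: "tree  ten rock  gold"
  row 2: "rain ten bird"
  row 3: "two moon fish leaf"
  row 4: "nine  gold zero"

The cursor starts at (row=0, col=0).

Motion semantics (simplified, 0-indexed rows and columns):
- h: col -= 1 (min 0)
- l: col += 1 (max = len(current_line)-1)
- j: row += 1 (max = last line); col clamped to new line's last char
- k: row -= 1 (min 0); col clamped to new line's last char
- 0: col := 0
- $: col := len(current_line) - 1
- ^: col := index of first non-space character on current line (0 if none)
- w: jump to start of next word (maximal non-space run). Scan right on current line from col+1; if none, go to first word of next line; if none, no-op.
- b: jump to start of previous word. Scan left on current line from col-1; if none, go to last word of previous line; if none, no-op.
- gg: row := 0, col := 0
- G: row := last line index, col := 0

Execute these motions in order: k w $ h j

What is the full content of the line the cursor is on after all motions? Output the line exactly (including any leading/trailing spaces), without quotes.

After 1 (k): row=0 col=0 char='t'
After 2 (w): row=0 col=5 char='b'
After 3 ($): row=0 col=13 char='e'
After 4 (h): row=0 col=12 char='r'
After 5 (j): row=1 col=12 char='c'

Answer: tree  ten rock  gold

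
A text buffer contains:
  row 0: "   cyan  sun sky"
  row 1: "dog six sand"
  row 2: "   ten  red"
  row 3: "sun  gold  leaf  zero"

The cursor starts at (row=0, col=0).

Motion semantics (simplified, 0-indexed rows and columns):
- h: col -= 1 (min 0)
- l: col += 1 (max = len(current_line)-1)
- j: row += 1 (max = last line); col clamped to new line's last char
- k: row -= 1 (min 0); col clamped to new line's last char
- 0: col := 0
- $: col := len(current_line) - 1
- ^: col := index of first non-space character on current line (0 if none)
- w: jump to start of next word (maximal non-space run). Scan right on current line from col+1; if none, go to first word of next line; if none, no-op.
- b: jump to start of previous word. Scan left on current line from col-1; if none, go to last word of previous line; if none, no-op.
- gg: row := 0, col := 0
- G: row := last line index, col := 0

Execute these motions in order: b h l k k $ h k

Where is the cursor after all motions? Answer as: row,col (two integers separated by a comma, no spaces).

After 1 (b): row=0 col=0 char='_'
After 2 (h): row=0 col=0 char='_'
After 3 (l): row=0 col=1 char='_'
After 4 (k): row=0 col=1 char='_'
After 5 (k): row=0 col=1 char='_'
After 6 ($): row=0 col=15 char='y'
After 7 (h): row=0 col=14 char='k'
After 8 (k): row=0 col=14 char='k'

Answer: 0,14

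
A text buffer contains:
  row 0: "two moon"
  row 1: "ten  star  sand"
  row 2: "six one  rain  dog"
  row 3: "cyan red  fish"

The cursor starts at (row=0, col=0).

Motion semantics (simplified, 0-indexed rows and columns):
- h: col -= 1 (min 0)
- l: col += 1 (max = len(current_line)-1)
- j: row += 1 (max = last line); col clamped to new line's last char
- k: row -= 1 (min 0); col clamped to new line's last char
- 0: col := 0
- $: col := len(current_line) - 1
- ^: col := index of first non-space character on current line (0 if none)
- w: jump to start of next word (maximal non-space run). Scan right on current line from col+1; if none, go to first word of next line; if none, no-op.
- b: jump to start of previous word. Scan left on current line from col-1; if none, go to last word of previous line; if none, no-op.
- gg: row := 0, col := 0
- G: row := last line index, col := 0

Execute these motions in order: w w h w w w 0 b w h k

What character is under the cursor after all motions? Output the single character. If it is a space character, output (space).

After 1 (w): row=0 col=4 char='m'
After 2 (w): row=1 col=0 char='t'
After 3 (h): row=1 col=0 char='t'
After 4 (w): row=1 col=5 char='s'
After 5 (w): row=1 col=11 char='s'
After 6 (w): row=2 col=0 char='s'
After 7 (0): row=2 col=0 char='s'
After 8 (b): row=1 col=11 char='s'
After 9 (w): row=2 col=0 char='s'
After 10 (h): row=2 col=0 char='s'
After 11 (k): row=1 col=0 char='t'

Answer: t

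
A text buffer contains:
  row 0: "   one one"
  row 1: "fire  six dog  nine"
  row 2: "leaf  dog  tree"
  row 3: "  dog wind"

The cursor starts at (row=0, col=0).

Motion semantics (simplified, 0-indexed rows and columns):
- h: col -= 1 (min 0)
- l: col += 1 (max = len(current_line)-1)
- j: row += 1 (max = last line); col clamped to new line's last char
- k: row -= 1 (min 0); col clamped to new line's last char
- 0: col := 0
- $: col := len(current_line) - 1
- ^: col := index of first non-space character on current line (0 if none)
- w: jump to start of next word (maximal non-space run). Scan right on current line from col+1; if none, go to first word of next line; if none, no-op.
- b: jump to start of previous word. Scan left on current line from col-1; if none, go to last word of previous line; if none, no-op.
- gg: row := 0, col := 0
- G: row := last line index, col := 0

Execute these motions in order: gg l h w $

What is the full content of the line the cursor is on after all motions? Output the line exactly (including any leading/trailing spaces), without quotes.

After 1 (gg): row=0 col=0 char='_'
After 2 (l): row=0 col=1 char='_'
After 3 (h): row=0 col=0 char='_'
After 4 (w): row=0 col=3 char='o'
After 5 ($): row=0 col=9 char='e'

Answer:    one one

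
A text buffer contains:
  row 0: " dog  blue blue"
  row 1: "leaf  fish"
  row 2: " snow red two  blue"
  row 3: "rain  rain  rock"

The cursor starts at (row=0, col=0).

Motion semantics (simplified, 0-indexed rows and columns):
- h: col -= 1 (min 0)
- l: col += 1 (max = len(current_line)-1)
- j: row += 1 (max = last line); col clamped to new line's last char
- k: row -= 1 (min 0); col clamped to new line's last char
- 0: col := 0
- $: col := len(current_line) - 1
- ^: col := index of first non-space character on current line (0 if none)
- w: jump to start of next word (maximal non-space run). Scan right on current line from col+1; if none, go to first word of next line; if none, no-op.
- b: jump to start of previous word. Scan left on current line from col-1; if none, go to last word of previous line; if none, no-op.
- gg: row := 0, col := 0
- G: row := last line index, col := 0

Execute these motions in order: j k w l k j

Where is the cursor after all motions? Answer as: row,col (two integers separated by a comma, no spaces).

After 1 (j): row=1 col=0 char='l'
After 2 (k): row=0 col=0 char='_'
After 3 (w): row=0 col=1 char='d'
After 4 (l): row=0 col=2 char='o'
After 5 (k): row=0 col=2 char='o'
After 6 (j): row=1 col=2 char='a'

Answer: 1,2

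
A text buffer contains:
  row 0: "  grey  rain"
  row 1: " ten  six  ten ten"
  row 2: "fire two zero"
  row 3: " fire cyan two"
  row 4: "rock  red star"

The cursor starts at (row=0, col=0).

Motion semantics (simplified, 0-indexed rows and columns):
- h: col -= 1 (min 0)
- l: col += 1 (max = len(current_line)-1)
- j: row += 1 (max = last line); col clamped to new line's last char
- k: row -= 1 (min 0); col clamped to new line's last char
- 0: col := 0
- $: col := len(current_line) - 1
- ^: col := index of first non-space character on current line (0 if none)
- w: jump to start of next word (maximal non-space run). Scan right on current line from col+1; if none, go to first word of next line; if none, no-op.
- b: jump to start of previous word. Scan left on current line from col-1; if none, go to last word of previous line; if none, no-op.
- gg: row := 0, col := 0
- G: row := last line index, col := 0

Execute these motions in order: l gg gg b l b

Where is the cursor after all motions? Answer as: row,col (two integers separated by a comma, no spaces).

After 1 (l): row=0 col=1 char='_'
After 2 (gg): row=0 col=0 char='_'
After 3 (gg): row=0 col=0 char='_'
After 4 (b): row=0 col=0 char='_'
After 5 (l): row=0 col=1 char='_'
After 6 (b): row=0 col=1 char='_'

Answer: 0,1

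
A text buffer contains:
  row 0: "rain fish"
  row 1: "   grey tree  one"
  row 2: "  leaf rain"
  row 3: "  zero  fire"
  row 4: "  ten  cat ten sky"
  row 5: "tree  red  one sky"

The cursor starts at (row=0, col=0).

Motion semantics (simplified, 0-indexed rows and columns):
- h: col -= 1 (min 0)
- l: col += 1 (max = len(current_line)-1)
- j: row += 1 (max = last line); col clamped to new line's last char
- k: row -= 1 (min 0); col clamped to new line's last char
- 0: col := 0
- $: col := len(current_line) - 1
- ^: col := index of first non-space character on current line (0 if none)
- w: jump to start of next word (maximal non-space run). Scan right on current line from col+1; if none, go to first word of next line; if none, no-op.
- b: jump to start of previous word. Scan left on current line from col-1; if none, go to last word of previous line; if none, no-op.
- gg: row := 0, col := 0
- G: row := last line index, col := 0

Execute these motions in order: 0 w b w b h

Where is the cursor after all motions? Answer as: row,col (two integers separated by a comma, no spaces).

Answer: 0,0

Derivation:
After 1 (0): row=0 col=0 char='r'
After 2 (w): row=0 col=5 char='f'
After 3 (b): row=0 col=0 char='r'
After 4 (w): row=0 col=5 char='f'
After 5 (b): row=0 col=0 char='r'
After 6 (h): row=0 col=0 char='r'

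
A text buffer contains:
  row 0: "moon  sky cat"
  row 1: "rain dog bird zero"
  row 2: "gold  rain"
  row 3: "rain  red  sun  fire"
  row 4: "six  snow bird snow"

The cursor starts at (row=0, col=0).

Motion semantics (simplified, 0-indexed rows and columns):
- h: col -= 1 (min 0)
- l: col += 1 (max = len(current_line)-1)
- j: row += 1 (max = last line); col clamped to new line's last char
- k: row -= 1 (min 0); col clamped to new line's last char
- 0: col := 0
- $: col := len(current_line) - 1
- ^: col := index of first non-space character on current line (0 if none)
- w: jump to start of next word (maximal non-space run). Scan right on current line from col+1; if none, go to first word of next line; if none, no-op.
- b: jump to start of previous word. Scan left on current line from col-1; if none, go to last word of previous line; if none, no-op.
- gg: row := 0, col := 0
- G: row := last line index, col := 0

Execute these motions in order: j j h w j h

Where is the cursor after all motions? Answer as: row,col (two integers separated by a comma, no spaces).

Answer: 3,5

Derivation:
After 1 (j): row=1 col=0 char='r'
After 2 (j): row=2 col=0 char='g'
After 3 (h): row=2 col=0 char='g'
After 4 (w): row=2 col=6 char='r'
After 5 (j): row=3 col=6 char='r'
After 6 (h): row=3 col=5 char='_'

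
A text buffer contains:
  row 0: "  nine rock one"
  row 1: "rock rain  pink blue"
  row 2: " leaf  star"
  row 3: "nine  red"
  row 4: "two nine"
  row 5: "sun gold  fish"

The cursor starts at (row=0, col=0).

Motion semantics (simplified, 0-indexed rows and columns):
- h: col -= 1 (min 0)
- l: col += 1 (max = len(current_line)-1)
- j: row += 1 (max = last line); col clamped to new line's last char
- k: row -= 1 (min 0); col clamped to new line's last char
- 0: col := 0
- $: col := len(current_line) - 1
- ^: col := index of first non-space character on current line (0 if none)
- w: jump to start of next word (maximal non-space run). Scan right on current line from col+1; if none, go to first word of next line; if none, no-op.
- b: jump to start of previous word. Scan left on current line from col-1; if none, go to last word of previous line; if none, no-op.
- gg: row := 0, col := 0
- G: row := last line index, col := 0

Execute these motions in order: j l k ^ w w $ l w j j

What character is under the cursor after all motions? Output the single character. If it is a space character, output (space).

After 1 (j): row=1 col=0 char='r'
After 2 (l): row=1 col=1 char='o'
After 3 (k): row=0 col=1 char='_'
After 4 (^): row=0 col=2 char='n'
After 5 (w): row=0 col=7 char='r'
After 6 (w): row=0 col=12 char='o'
After 7 ($): row=0 col=14 char='e'
After 8 (l): row=0 col=14 char='e'
After 9 (w): row=1 col=0 char='r'
After 10 (j): row=2 col=0 char='_'
After 11 (j): row=3 col=0 char='n'

Answer: n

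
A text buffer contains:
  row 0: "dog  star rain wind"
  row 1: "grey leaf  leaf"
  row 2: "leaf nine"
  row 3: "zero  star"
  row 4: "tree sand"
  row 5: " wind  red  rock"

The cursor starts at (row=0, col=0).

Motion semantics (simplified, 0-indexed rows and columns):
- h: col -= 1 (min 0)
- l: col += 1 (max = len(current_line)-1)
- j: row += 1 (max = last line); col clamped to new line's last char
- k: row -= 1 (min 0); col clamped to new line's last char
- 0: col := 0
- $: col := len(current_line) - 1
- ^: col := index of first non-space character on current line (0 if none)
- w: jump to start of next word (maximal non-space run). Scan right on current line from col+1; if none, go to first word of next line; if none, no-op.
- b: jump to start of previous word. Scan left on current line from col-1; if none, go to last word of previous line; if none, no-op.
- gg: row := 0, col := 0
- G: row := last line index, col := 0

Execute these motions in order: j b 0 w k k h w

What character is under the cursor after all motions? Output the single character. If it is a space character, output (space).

Answer: s

Derivation:
After 1 (j): row=1 col=0 char='g'
After 2 (b): row=0 col=15 char='w'
After 3 (0): row=0 col=0 char='d'
After 4 (w): row=0 col=5 char='s'
After 5 (k): row=0 col=5 char='s'
After 6 (k): row=0 col=5 char='s'
After 7 (h): row=0 col=4 char='_'
After 8 (w): row=0 col=5 char='s'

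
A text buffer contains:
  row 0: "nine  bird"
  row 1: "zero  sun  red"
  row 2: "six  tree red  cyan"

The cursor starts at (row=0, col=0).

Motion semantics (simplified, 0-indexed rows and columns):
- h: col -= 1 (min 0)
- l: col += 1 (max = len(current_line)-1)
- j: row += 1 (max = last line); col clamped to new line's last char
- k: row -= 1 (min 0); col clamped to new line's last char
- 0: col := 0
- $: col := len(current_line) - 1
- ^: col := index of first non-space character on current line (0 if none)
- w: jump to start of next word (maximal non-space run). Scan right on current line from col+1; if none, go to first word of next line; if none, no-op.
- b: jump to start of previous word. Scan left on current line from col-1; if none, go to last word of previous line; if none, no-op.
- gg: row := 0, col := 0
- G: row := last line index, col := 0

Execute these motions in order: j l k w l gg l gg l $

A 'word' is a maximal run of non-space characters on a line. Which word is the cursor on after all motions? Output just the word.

Answer: bird

Derivation:
After 1 (j): row=1 col=0 char='z'
After 2 (l): row=1 col=1 char='e'
After 3 (k): row=0 col=1 char='i'
After 4 (w): row=0 col=6 char='b'
After 5 (l): row=0 col=7 char='i'
After 6 (gg): row=0 col=0 char='n'
After 7 (l): row=0 col=1 char='i'
After 8 (gg): row=0 col=0 char='n'
After 9 (l): row=0 col=1 char='i'
After 10 ($): row=0 col=9 char='d'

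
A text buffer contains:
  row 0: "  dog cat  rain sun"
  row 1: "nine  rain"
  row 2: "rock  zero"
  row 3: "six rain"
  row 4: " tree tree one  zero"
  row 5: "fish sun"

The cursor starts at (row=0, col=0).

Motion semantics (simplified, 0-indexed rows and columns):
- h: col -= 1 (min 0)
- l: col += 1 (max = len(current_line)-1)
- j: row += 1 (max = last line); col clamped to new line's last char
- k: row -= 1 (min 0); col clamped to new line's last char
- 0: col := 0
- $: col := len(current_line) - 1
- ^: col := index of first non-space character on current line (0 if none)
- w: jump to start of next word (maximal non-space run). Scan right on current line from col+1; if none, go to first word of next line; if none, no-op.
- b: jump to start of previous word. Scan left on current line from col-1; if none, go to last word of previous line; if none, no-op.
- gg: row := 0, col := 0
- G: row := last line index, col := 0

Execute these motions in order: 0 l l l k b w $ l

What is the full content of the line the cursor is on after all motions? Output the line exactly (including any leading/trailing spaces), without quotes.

Answer:   dog cat  rain sun

Derivation:
After 1 (0): row=0 col=0 char='_'
After 2 (l): row=0 col=1 char='_'
After 3 (l): row=0 col=2 char='d'
After 4 (l): row=0 col=3 char='o'
After 5 (k): row=0 col=3 char='o'
After 6 (b): row=0 col=2 char='d'
After 7 (w): row=0 col=6 char='c'
After 8 ($): row=0 col=18 char='n'
After 9 (l): row=0 col=18 char='n'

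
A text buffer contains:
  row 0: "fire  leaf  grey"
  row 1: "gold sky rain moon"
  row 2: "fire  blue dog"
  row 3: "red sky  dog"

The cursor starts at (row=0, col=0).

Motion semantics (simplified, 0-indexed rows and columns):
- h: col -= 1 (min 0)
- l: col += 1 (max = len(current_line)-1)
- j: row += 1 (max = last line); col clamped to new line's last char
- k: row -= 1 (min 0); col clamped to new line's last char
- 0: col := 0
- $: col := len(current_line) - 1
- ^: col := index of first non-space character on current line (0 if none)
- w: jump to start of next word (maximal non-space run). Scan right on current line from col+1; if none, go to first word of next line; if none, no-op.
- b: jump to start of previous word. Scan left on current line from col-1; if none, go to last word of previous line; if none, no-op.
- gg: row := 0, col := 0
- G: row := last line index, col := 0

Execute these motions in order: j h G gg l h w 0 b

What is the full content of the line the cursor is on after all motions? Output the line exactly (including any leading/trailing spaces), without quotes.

After 1 (j): row=1 col=0 char='g'
After 2 (h): row=1 col=0 char='g'
After 3 (G): row=3 col=0 char='r'
After 4 (gg): row=0 col=0 char='f'
After 5 (l): row=0 col=1 char='i'
After 6 (h): row=0 col=0 char='f'
After 7 (w): row=0 col=6 char='l'
After 8 (0): row=0 col=0 char='f'
After 9 (b): row=0 col=0 char='f'

Answer: fire  leaf  grey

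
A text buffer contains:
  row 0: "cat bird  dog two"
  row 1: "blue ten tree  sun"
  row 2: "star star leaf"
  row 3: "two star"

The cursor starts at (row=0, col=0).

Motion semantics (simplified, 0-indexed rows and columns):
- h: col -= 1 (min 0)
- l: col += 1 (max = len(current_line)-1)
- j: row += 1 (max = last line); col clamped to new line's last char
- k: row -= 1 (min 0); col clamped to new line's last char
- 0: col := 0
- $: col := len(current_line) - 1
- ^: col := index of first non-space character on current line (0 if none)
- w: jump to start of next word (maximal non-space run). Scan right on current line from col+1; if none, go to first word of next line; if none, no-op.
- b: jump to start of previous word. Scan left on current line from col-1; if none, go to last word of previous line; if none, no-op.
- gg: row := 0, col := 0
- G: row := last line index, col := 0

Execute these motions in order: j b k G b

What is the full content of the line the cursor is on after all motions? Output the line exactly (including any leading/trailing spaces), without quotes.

Answer: star star leaf

Derivation:
After 1 (j): row=1 col=0 char='b'
After 2 (b): row=0 col=14 char='t'
After 3 (k): row=0 col=14 char='t'
After 4 (G): row=3 col=0 char='t'
After 5 (b): row=2 col=10 char='l'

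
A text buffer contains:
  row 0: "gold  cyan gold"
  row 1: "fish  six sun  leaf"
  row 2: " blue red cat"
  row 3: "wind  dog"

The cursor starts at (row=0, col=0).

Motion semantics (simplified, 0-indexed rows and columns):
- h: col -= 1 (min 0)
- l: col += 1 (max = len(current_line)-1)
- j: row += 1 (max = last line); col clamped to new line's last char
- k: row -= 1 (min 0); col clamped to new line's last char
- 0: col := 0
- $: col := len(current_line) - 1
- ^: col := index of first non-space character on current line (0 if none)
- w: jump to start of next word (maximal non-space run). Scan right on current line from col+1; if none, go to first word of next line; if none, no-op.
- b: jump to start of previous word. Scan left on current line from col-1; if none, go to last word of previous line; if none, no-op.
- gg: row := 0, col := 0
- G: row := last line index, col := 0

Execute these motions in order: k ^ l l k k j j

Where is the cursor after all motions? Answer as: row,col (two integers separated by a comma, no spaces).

Answer: 2,2

Derivation:
After 1 (k): row=0 col=0 char='g'
After 2 (^): row=0 col=0 char='g'
After 3 (l): row=0 col=1 char='o'
After 4 (l): row=0 col=2 char='l'
After 5 (k): row=0 col=2 char='l'
After 6 (k): row=0 col=2 char='l'
After 7 (j): row=1 col=2 char='s'
After 8 (j): row=2 col=2 char='l'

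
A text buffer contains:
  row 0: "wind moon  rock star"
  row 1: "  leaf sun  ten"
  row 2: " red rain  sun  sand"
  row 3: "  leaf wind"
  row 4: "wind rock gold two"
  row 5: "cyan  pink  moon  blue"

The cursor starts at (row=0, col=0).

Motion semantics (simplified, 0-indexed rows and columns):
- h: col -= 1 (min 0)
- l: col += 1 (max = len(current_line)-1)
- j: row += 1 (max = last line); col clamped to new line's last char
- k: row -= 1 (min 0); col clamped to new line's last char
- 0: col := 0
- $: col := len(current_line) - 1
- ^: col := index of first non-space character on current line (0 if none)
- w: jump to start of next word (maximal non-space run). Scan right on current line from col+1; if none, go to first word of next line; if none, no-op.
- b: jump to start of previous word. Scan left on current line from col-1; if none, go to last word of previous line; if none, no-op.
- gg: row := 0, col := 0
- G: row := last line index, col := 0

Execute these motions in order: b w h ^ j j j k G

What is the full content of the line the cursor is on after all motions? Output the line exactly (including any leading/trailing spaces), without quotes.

Answer: cyan  pink  moon  blue

Derivation:
After 1 (b): row=0 col=0 char='w'
After 2 (w): row=0 col=5 char='m'
After 3 (h): row=0 col=4 char='_'
After 4 (^): row=0 col=0 char='w'
After 5 (j): row=1 col=0 char='_'
After 6 (j): row=2 col=0 char='_'
After 7 (j): row=3 col=0 char='_'
After 8 (k): row=2 col=0 char='_'
After 9 (G): row=5 col=0 char='c'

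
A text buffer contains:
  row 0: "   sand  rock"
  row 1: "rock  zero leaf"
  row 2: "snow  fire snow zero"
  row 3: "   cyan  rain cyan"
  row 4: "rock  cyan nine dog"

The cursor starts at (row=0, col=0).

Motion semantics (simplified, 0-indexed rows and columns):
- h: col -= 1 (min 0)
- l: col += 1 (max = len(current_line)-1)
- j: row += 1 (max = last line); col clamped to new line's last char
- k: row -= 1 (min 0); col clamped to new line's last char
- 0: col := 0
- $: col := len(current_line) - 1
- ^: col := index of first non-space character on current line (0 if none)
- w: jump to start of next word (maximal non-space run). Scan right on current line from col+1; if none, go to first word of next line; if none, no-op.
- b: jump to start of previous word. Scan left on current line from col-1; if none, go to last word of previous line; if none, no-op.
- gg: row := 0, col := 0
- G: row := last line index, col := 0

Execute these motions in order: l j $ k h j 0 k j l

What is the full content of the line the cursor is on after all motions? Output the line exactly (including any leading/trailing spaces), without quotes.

After 1 (l): row=0 col=1 char='_'
After 2 (j): row=1 col=1 char='o'
After 3 ($): row=1 col=14 char='f'
After 4 (k): row=0 col=12 char='k'
After 5 (h): row=0 col=11 char='c'
After 6 (j): row=1 col=11 char='l'
After 7 (0): row=1 col=0 char='r'
After 8 (k): row=0 col=0 char='_'
After 9 (j): row=1 col=0 char='r'
After 10 (l): row=1 col=1 char='o'

Answer: rock  zero leaf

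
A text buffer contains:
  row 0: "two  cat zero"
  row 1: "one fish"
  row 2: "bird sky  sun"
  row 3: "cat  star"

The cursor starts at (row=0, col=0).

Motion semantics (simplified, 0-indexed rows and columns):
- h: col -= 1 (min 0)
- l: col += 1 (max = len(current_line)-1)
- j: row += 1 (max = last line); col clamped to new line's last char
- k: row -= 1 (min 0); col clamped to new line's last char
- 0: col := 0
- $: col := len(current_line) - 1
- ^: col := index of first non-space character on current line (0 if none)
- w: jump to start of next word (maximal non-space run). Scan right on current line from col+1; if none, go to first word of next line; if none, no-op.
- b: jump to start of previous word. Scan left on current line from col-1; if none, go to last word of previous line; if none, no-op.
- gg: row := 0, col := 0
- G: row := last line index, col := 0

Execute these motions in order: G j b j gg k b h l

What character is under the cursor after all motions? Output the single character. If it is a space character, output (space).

Answer: w

Derivation:
After 1 (G): row=3 col=0 char='c'
After 2 (j): row=3 col=0 char='c'
After 3 (b): row=2 col=10 char='s'
After 4 (j): row=3 col=8 char='r'
After 5 (gg): row=0 col=0 char='t'
After 6 (k): row=0 col=0 char='t'
After 7 (b): row=0 col=0 char='t'
After 8 (h): row=0 col=0 char='t'
After 9 (l): row=0 col=1 char='w'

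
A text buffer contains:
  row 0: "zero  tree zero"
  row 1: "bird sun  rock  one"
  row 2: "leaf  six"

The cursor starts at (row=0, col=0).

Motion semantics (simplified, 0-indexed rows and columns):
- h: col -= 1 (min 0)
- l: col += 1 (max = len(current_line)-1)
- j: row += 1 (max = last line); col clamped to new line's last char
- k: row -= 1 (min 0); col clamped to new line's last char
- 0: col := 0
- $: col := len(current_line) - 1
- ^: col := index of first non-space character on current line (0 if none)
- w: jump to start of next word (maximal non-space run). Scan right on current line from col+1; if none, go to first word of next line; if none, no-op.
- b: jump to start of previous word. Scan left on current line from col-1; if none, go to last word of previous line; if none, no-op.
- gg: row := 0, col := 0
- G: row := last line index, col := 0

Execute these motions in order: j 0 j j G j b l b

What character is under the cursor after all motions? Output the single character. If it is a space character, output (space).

Answer: o

Derivation:
After 1 (j): row=1 col=0 char='b'
After 2 (0): row=1 col=0 char='b'
After 3 (j): row=2 col=0 char='l'
After 4 (j): row=2 col=0 char='l'
After 5 (G): row=2 col=0 char='l'
After 6 (j): row=2 col=0 char='l'
After 7 (b): row=1 col=16 char='o'
After 8 (l): row=1 col=17 char='n'
After 9 (b): row=1 col=16 char='o'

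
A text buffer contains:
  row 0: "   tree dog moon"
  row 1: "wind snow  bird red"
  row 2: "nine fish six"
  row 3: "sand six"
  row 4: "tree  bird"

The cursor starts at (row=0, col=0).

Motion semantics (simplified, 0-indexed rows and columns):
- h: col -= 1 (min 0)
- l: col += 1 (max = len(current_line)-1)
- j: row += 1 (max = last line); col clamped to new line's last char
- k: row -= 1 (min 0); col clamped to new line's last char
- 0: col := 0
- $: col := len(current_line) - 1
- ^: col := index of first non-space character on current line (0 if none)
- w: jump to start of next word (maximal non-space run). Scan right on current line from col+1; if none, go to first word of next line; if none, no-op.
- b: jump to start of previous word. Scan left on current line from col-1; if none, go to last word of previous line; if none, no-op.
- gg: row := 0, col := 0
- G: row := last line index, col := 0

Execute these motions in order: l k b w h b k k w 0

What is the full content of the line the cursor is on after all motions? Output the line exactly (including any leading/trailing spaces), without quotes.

After 1 (l): row=0 col=1 char='_'
After 2 (k): row=0 col=1 char='_'
After 3 (b): row=0 col=1 char='_'
After 4 (w): row=0 col=3 char='t'
After 5 (h): row=0 col=2 char='_'
After 6 (b): row=0 col=2 char='_'
After 7 (k): row=0 col=2 char='_'
After 8 (k): row=0 col=2 char='_'
After 9 (w): row=0 col=3 char='t'
After 10 (0): row=0 col=0 char='_'

Answer:    tree dog moon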